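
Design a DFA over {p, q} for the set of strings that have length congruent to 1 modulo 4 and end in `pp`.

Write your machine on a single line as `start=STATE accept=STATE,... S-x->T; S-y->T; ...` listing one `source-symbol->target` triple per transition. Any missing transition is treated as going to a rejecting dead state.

Run two small machines in parallel and take their product. One (4 states) tracks the input length modulo 4; the other (3 states) tracks how much of the suffix `pp` has currently been matched. Each combined state is a pair, one component from each; accept when both components accept. Minimizing collapses redundant product states.
6 states suffice.
       p  q 
>  A   B  B 
   B   C  C 
   C   D  D 
   D   E  A 
   E   F  B 
 * F   C  C 
(> = start, * = accepting)

start=A; accept=F; A-p->B; A-q->B; B-p->C; B-q->C; C-p->D; C-q->D; D-p->E; D-q->A; E-p->F; E-q->B; F-p->C; F-q->C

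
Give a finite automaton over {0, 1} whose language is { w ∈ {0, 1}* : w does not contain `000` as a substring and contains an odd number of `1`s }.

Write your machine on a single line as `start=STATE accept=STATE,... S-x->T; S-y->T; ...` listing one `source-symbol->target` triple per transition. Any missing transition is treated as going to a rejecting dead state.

Run two small machines in parallel and take their product. The first has 4 states tracking partial matches of the forbidden pattern `000`; the second has 2 states tracking the count of `1`s modulo 2. A product state is a pair (one from each), accepting exactly when both do. Minimizing collapses redundant product states.
        0   1  
>  s0   s1  s2 
   s1   s3  s2 
 * s2   s4  s0 
   s3   s5  s2 
 * s4   s6  s0 
   s5   s5  s5 
 * s6   s5  s0 
(> = start, * = accepting)

start=s0; accept=s2,s4,s6; s0-0->s1; s0-1->s2; s1-0->s3; s1-1->s2; s2-0->s4; s2-1->s0; s3-0->s5; s3-1->s2; s4-0->s6; s4-1->s0; s5-0->s5; s5-1->s5; s6-0->s5; s6-1->s0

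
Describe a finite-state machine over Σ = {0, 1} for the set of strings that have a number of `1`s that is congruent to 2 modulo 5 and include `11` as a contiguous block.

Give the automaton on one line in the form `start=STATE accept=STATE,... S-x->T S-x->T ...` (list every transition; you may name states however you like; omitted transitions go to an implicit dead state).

start=s0 accept=s3 s0-0->s0 s0-1->s1 s1-0->s2 s1-1->s3 s2-0->s2 s2-1->s4 s3-0->s3 s3-1->s5 s4-0->s6 s4-1->s5 s5-0->s5 s5-1->s7 s6-0->s6 s6-1->s8 s7-0->s7 s7-1->s9 s8-0->s10 s8-1->s7 s9-0->s9 s9-1->s11 s10-0->s10 s10-1->s12 s11-0->s11 s11-1->s3 s12-0->s13 s12-1->s9 s13-0->s13 s13-1->s14 s14-0->s0 s14-1->s11

Build one automaton per condition and run them in lockstep. The first has 5 states tracking the count of `1`s modulo 5; the second has 3 states tracking whether and how much of `11` has been seen. A product state is a pair (one from each), accepting exactly when both do.
A 15-state machine:
          0    1  
>  s0     s0   s1 
   s1     s2   s3 
   s2     s2   s4 
 * s3     s3   s5 
   s4     s6   s5 
   s5     s5   s7 
   s6     s6   s8 
   s7     s7   s9 
   s8    s10   s7 
   s9     s9  s11 
   s10   s10  s12 
   s11   s11   s3 
   s12   s13   s9 
   s13   s13  s14 
   s14    s0  s11 
(> = start, * = accepting)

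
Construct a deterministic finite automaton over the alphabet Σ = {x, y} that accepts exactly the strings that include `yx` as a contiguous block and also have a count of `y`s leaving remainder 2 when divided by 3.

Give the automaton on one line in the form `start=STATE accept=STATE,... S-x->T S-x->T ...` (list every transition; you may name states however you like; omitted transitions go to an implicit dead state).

start=A accept=E A-x->A A-y->B B-x->C B-y->D C-x->C C-y->E D-x->E D-y->F E-x->E E-y->G F-x->G F-y->B G-x->G G-y->C

Handle the two conditions separately and then intersect. One (3 states) tracks whether and how much of `yx` has been seen; the other (3 states) tracks the count of `y`s modulo 3. Each combined state is a pair, one component from each; accept when both components accept.
A 7-state machine:
       x  y 
>  A   A  B 
   B   C  D 
   C   C  E 
   D   E  F 
 * E   E  G 
   F   G  B 
   G   G  C 
(> = start, * = accepting)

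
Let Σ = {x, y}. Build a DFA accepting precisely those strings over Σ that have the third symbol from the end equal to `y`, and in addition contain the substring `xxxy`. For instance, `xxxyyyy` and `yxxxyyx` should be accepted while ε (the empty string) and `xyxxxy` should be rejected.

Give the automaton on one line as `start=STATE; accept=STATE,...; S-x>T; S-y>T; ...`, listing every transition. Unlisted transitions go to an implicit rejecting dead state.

start=S0; accept=S7,S8,S9,S10; S0-x>S1; S0-y>S0; S1-x>S2; S1-y>S0; S2-x>S3; S2-y>S0; S3-x>S3; S3-y>S4; S4-x>S5; S4-y>S6; S5-x>S7; S5-y>S8; S6-x>S9; S6-y>S10; S7-x>S3; S7-y>S4; S8-x>S5; S8-y>S6; S9-x>S7; S9-y>S8; S10-x>S9; S10-y>S10

Handle the two conditions separately and then intersect. One (15 states) tracks the last 3 symbols read; the other (5 states) tracks whether and how much of `xxxy` has been seen. Each combined state is a pair, one component from each; accept when both components accept. Minimizing collapses redundant product states.
With 11 states:
          x    y  
>  S0     S1   S0 
   S1     S2   S0 
   S2     S3   S0 
   S3     S3   S4 
   S4     S5   S6 
   S5     S7   S8 
   S6     S9  S10 
 * S7     S3   S4 
 * S8     S5   S6 
 * S9     S7   S8 
 * S10    S9  S10 
(> = start, * = accepting)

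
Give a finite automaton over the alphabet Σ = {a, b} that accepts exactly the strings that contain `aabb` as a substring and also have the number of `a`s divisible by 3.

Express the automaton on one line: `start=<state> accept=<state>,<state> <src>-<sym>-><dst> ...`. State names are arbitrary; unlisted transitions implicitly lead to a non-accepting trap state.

Handle the two conditions separately and then intersect. The first has 5 states tracking whether and how much of `aabb` has been seen; the second has 3 states tracking the count of `a`s modulo 3. A product state is a pair (one from each), accepting exactly when both do.
With 15 states:
          a    b  
>  s0     s1   s0 
   s1     s2   s3 
   s2     s4   s5 
   s3     s6   s3 
   s4     s7   s8 
   s5     s9  s10 
   s6     s4  s11 
   s7     s2  s12 
   s8     s1  s13 
   s9     s7   s0 
   s10   s13  s10 
   s11    s9  s11 
   s12    s6  s14 
 * s13   s14  s13 
   s14   s10  s14 
(> = start, * = accepting)

start=s0 accept=s13 s0-a->s1 s0-b->s0 s1-a->s2 s1-b->s3 s2-a->s4 s2-b->s5 s3-a->s6 s3-b->s3 s4-a->s7 s4-b->s8 s5-a->s9 s5-b->s10 s6-a->s4 s6-b->s11 s7-a->s2 s7-b->s12 s8-a->s1 s8-b->s13 s9-a->s7 s9-b->s0 s10-a->s13 s10-b->s10 s11-a->s9 s11-b->s11 s12-a->s6 s12-b->s14 s13-a->s14 s13-b->s13 s14-a->s10 s14-b->s14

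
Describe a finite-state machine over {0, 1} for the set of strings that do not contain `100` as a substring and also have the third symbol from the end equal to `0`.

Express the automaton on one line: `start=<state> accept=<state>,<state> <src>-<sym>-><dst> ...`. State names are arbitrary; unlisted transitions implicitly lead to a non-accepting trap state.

Run two small machines in parallel and take their product. The first has 4 states tracking partial matches of the forbidden pattern `100`; the second has 15 states tracking the last 3 symbols read. A product state is a pair (one from each), accepting exactly when both do. Equivalent product states are then merged.
11 states suffice.
          0    1  
>  S0     S1   S2 
   S1     S3   S4 
   S2     S5   S2 
   S3     S6   S7 
   S4     S8   S9 
   S5    S10   S4 
 * S6     S6   S7 
 * S7     S8   S9 
 * S8    S10   S4 
 * S9     S5   S2 
   S10   S10  S10 
(> = start, * = accepting)

start=S0 accept=S6,S7,S8,S9 S0-0->S1 S0-1->S2 S1-0->S3 S1-1->S4 S2-0->S5 S2-1->S2 S3-0->S6 S3-1->S7 S4-0->S8 S4-1->S9 S5-0->S10 S5-1->S4 S6-0->S6 S6-1->S7 S7-0->S8 S7-1->S9 S8-0->S10 S8-1->S4 S9-0->S5 S9-1->S2 S10-0->S10 S10-1->S10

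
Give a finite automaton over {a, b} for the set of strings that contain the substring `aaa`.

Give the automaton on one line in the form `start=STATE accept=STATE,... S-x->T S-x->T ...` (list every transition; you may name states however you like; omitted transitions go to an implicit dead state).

start=S0 accept=S3 S0-a->S1 S0-b->S0 S1-a->S2 S1-b->S0 S2-a->S3 S2-b->S0 S3-a->S3 S3-b->S3

States S0..S2 record the length of the longest prefix of `aaa` that matches the current input suffix. Reaching S3 means `aaa` has been seen, and we stay there forever. Accept from S3.
A 4-state machine:
        a   b  
>  S0   S1  S0 
   S1   S2  S0 
   S2   S3  S0 
 * S3   S3  S3 
(> = start, * = accepting)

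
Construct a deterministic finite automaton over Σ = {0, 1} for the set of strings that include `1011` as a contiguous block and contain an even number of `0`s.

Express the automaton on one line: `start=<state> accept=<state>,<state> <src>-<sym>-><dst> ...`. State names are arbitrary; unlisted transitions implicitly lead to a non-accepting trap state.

start=A accept=J A-0->B A-1->C B-0->A B-1->D C-0->E C-1->C D-0->F D-1->D E-0->A E-1->G F-0->B F-1->H G-0->F G-1->I H-0->E H-1->J I-0->J I-1->I J-0->I J-1->J

Run two small machines in parallel and take their product. One (5 states) tracks whether and how much of `1011` has been seen; the other (2 states) tracks the count of `0`s modulo 2. Each combined state is a pair, one component from each; accept when both components accept.
With 10 states:
       0  1 
>  A   B  C 
   B   A  D 
   C   E  C 
   D   F  D 
   E   A  G 
   F   B  H 
   G   F  I 
   H   E  J 
   I   J  I 
 * J   I  J 
(> = start, * = accepting)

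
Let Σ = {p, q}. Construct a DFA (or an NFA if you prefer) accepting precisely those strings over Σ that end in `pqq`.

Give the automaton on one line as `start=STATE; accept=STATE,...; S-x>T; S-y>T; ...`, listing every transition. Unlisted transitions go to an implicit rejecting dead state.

start=S0; accept=S3; S0-p>S1; S0-q>S0; S1-p>S1; S1-q>S2; S2-p>S1; S2-q>S3; S3-p>S1; S3-q>S0

Let each state record the length of the longest suffix of the input read so far that is also a prefix of `pqq`. S1 means the last symbol is `p`; S2 means the last 2 symbols are `pq`; S3 means the last 3 symbols are `pqq`. Accept only at S3, where the string currently ends in `pqq`.
4 states suffice.
        p   q  
>  S0   S1  S0 
   S1   S1  S2 
   S2   S1  S3 
 * S3   S1  S0 
(> = start, * = accepting)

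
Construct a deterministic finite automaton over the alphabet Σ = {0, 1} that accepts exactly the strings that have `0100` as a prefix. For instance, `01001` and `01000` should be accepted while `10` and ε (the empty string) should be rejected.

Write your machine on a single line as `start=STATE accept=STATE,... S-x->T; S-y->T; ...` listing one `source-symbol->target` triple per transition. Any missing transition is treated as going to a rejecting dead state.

start=s0; accept=s4; s0-0->s1; s0-1->s5; s1-0->s5; s1-1->s2; s2-0->s3; s2-1->s5; s3-0->s4; s3-1->s5; s4-0->s4; s4-1->s4; s5-0->s5; s5-1->s5

Walk along `0100` while the input agrees: from s0 take `0` to s1, and so on. Any deviation drops to the rejecting sink s5. Once s4 is reached the prefix is confirmed and every continuation is accepted.
        0   1  
>  s0   s1  s5 
   s1   s5  s2 
   s2   s3  s5 
   s3   s4  s5 
 * s4   s4  s4 
   s5   s5  s5 
(> = start, * = accepting)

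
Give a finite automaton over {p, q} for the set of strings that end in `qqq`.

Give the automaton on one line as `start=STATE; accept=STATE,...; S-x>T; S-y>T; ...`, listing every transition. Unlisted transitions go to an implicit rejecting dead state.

start=A; accept=D; A-p>A; A-q>B; B-p>A; B-q>C; C-p>A; C-q>D; D-p>A; D-q>D

Let each state record the length of the longest suffix of the input read so far that is also a prefix of `qqq`. B means the last symbol is `q`; C means the last 2 symbols are `qq`; D means the last 3 symbols are `qqq`. Accept only at D, where the string currently ends in `qqq`.
A 4-state machine:
       p  q 
>  A   A  B 
   B   A  C 
   C   A  D 
 * D   A  D 
(> = start, * = accepting)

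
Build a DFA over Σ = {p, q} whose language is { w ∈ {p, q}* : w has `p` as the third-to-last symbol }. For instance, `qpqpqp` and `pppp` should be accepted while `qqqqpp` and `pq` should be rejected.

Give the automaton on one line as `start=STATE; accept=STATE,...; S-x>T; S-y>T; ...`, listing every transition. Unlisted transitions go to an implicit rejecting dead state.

start=s0; accept=s7,s8,s9,s10; s0-p>s1; s0-q>s2; s1-p>s3; s1-q>s4; s2-p>s5; s2-q>s6; s3-p>s7; s3-q>s8; s4-p>s9; s4-q>s10; s5-p>s11; s5-q>s12; s6-p>s13; s6-q>s14; s7-p>s7; s7-q>s8; s8-p>s9; s8-q>s10; s9-p>s11; s9-q>s12; s10-p>s13; s10-q>s14; s11-p>s7; s11-q>s8; s12-p>s9; s12-q>s10; s13-p>s11; s13-q>s12; s14-p>s13; s14-q>s14

Because acceptance depends on a position counted from the end, the machine has to buffer the most recent 3 symbols. Make each state the string of the last up-to-3 symbols read; on input `x` shift the window left and append `x`. Accept when the buffered window has length 3 and begins with `p`.
With 15 states:
          p    q  
>  s0     s1   s2 
   s1     s3   s4 
   s2     s5   s6 
   s3     s7   s8 
   s4     s9  s10 
   s5    s11  s12 
   s6    s13  s14 
 * s7     s7   s8 
 * s8     s9  s10 
 * s9    s11  s12 
 * s10   s13  s14 
   s11    s7   s8 
   s12    s9  s10 
   s13   s11  s12 
   s14   s13  s14 
(> = start, * = accepting)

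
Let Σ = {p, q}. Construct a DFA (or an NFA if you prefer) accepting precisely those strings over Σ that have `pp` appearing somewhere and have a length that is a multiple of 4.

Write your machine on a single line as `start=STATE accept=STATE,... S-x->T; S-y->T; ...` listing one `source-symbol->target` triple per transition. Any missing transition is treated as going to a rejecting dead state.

Handle the two conditions separately and then intersect. One (3 states) tracks whether and how much of `pp` has been seen; the other (4 states) tracks the input length modulo 4. Each combined state is a pair, one component from each; accept when both components accept.
A 12-state machine:
       p  q 
>  A   B  C 
   B   D  E 
   C   F  E 
   D   G  G 
   E   H  I 
   F   G  I 
   G   J  J 
   H   J  A 
   I   K  A 
 * J   L  L 
   K   L  C 
   L   D  D 
(> = start, * = accepting)

start=A; accept=J; A-p->B; A-q->C; B-p->D; B-q->E; C-p->F; C-q->E; D-p->G; D-q->G; E-p->H; E-q->I; F-p->G; F-q->I; G-p->J; G-q->J; H-p->J; H-q->A; I-p->K; I-q->A; J-p->L; J-q->L; K-p->L; K-q->C; L-p->D; L-q->D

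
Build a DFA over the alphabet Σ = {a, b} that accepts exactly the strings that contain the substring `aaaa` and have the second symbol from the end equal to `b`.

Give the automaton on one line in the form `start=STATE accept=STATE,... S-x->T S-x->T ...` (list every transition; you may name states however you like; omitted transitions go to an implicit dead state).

Build one automaton per condition and run them in lockstep. One (5 states) tracks whether and how much of `aaaa` has been seen; the other (7 states) tracks the last 2 symbols read. Each combined state is a pair, one component from each; accept when both components accept. Equivalent product states are then merged.
With 8 states:
        a   b  
>  s0   s1  s0 
   s1   s2  s0 
   s2   s3  s0 
   s3   s4  s0 
   s4   s4  s5 
   s5   s6  s7 
 * s6   s4  s5 
 * s7   s6  s7 
(> = start, * = accepting)

start=s0 accept=s6,s7 s0-a->s1 s0-b->s0 s1-a->s2 s1-b->s0 s2-a->s3 s2-b->s0 s3-a->s4 s3-b->s0 s4-a->s4 s4-b->s5 s5-a->s6 s5-b->s7 s6-a->s4 s6-b->s5 s7-a->s6 s7-b->s7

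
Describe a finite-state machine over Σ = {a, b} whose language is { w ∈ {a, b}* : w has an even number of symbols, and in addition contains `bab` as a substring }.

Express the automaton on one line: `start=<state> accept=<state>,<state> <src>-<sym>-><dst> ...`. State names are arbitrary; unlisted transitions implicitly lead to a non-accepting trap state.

start=s0 accept=s7 s0-a->s1 s0-b->s2 s1-a->s0 s1-b->s3 s2-a->s4 s2-b->s3 s3-a->s5 s3-b->s2 s4-a->s1 s4-b->s6 s5-a->s0 s5-b->s7 s6-a->s7 s6-b->s7 s7-a->s6 s7-b->s6

Run two small machines in parallel and take their product. One (2 states) tracks the input length modulo 2; the other (4 states) tracks whether and how much of `bab` has been seen. Each combined state is a pair, one component from each; accept when both components accept.
An 8-state machine:
        a   b  
>  s0   s1  s2 
   s1   s0  s3 
   s2   s4  s3 
   s3   s5  s2 
   s4   s1  s6 
   s5   s0  s7 
   s6   s7  s7 
 * s7   s6  s6 
(> = start, * = accepting)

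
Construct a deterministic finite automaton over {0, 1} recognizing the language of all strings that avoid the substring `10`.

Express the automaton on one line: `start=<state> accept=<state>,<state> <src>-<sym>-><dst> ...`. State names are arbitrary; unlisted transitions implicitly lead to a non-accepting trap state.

start=q0 accept=q0,q1 q0-0->q0 q0-1->q1 q1-0->q2 q1-1->q1 q2-0->q2 q2-1->q2

Track partial matches of the forbidden pattern `10`. State q2 is a dead state reached once `10` has occurred; every other state accepts. q0 means no part of `10` is currently matched.
A 3-state machine:
        0   1  
>* q0   q0  q1 
 * q1   q2  q1 
   q2   q2  q2 
(> = start, * = accepting)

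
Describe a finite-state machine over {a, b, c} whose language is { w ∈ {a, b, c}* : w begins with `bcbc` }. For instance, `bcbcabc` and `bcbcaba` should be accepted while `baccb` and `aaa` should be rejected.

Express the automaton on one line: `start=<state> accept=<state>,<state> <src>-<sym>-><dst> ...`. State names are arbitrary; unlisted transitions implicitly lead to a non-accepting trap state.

start=S0 accept=S4 S0-a->S5 S0-b->S1 S0-c->S5 S1-a->S5 S1-b->S5 S1-c->S2 S2-a->S5 S2-b->S3 S2-c->S5 S3-a->S5 S3-b->S5 S3-c->S4 S4-a->S4 S4-b->S4 S4-c->S4 S5-a->S5 S5-b->S5 S5-c->S5

Check the first 4 symbols one by one: S0 through S3 record how many have matched `bcbc` so far; any wrong symbol goes to the dead state S5. After all 4 match we enter the accepting sink S4.
        a   b   c  
>  S0   S5  S1  S5 
   S1   S5  S5  S2 
   S2   S5  S3  S5 
   S3   S5  S5  S4 
 * S4   S4  S4  S4 
   S5   S5  S5  S5 
(> = start, * = accepting)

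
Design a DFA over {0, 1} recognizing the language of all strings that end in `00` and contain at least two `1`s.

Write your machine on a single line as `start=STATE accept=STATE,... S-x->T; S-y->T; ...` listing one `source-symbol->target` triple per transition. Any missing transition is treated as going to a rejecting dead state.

Handle the two conditions separately and then intersect. The first has 3 states tracking how much of the suffix `00` has currently been matched; the second has 4 states tracking the count of `1`s, saturating at 3. A product state is a pair (one from each), accepting exactly when both do. After merging equivalent states the machine shrinks.
A 5-state machine:
        0   1  
>  q0   q0  q1 
   q1   q1  q2 
   q2   q3  q2 
   q3   q4  q2 
 * q4   q4  q2 
(> = start, * = accepting)

start=q0; accept=q4; q0-0->q0; q0-1->q1; q1-0->q1; q1-1->q2; q2-0->q3; q2-1->q2; q3-0->q4; q3-1->q2; q4-0->q4; q4-1->q2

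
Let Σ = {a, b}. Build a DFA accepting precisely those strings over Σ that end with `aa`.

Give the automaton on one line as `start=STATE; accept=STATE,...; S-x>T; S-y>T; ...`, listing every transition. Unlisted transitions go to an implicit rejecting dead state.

Remember how much of `aa` the current input suffix matches. State q0 means no match yet; q1 means the last symbol is `a`; q2 means the last 2 symbols are `aa`. Only q2 accepts. On a mismatch, fall back to the longest proper suffix that is still a prefix of `aa`.
A 3-state machine:
        a   b  
>  q0   q1  q0 
   q1   q2  q0 
 * q2   q2  q0 
(> = start, * = accepting)

start=q0; accept=q2; q0-a>q1; q0-b>q0; q1-a>q2; q1-b>q0; q2-a>q2; q2-b>q0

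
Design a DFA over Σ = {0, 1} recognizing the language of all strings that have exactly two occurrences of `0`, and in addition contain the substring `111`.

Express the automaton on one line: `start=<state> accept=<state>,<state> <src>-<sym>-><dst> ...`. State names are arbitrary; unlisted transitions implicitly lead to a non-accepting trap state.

Run two small machines in parallel and take their product. One (4 states) tracks the count of `0`s, saturating at 3; the other (4 states) tracks whether and how much of `111` has been seen. Each combined state is a pair, one component from each; accept when both components accept. Equivalent product states are then merged.
With 13 states:
          0    1  
>  q0     q1   q2 
   q1     q3   q4 
   q2     q1   q5 
   q3     q6   q7 
   q4     q3   q8 
   q5     q1   q9 
   q6     q6   q6 
   q7     q6  q10 
   q8     q3  q11 
   q9    q11   q9 
   q10    q6  q12 
   q11   q12  q11 
 * q12    q6  q12 
(> = start, * = accepting)

start=q0 accept=q12 q0-0->q1 q0-1->q2 q1-0->q3 q1-1->q4 q2-0->q1 q2-1->q5 q3-0->q6 q3-1->q7 q4-0->q3 q4-1->q8 q5-0->q1 q5-1->q9 q6-0->q6 q6-1->q6 q7-0->q6 q7-1->q10 q8-0->q3 q8-1->q11 q9-0->q11 q9-1->q9 q10-0->q6 q10-1->q12 q11-0->q12 q11-1->q11 q12-0->q6 q12-1->q12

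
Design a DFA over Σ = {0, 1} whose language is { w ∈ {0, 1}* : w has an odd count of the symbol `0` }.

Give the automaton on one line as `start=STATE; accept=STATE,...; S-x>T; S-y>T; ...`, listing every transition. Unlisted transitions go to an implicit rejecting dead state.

start=q0; accept=q1; q0-0>q1; q0-1>q0; q1-0>q0; q1-1>q1

Keep the running count of `0`s modulo 2: each `0` advances along the cycle q0 → q1 → q0 while other symbols loop. Accept at q1.
A 2-state machine:
        0   1  
>  q0   q1  q0 
 * q1   q0  q1 
(> = start, * = accepting)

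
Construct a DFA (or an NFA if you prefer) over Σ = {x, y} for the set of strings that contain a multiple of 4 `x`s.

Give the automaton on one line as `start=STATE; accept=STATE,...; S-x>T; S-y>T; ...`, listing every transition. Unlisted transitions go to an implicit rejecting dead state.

start=q0; accept=q0; q0-x>q1; q0-y>q0; q1-x>q2; q1-y>q1; q2-x>q3; q2-y>q2; q3-x>q0; q3-y>q3

The only thing that matters is how many `x`s have appeared, reduced mod 4. Use one state per residue: q0 for 0, …, q3 for 3. Reading `x` moves to the next residue; anything else stays put. q0 is accepting.
4 states suffice.
        x   y  
>* q0   q1  q0 
   q1   q2  q1 
   q2   q3  q2 
   q3   q0  q3 
(> = start, * = accepting)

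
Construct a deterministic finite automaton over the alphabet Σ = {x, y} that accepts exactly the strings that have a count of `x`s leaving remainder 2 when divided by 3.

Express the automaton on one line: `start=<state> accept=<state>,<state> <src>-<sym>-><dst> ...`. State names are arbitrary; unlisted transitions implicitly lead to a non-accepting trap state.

The only thing that matters is how many `x`s have appeared, reduced mod 3. Use one state per residue: q0 for 0, …, q2 for 2. Reading `x` moves to the next residue; anything else stays put. q2 is accepting.
With 3 states:
        x   y  
>  q0   q1  q0 
   q1   q2  q1 
 * q2   q0  q2 
(> = start, * = accepting)

start=q0 accept=q2 q0-x->q1 q0-y->q0 q1-x->q2 q1-y->q1 q2-x->q0 q2-y->q2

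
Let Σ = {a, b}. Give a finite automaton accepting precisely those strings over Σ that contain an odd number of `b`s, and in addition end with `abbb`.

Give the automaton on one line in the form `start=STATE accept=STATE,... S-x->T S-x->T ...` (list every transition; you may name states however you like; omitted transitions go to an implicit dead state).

Run two small machines in parallel and take their product. One (2 states) tracks the count of `b`s modulo 2; the other (5 states) tracks how much of the suffix `abbb` has currently been matched. Each combined state is a pair, one component from each; accept when both components accept.
With 10 states:
        a   b  
>  q0   q1  q2 
   q1   q1  q3 
   q2   q4  q0 
   q3   q4  q5 
   q4   q4  q6 
   q5   q1  q7 
   q6   q1  q8 
 * q7   q4  q0 
   q8   q4  q9 
   q9   q1  q2 
(> = start, * = accepting)

start=q0 accept=q7 q0-a->q1 q0-b->q2 q1-a->q1 q1-b->q3 q2-a->q4 q2-b->q0 q3-a->q4 q3-b->q5 q4-a->q4 q4-b->q6 q5-a->q1 q5-b->q7 q6-a->q1 q6-b->q8 q7-a->q4 q7-b->q0 q8-a->q4 q8-b->q9 q9-a->q1 q9-b->q2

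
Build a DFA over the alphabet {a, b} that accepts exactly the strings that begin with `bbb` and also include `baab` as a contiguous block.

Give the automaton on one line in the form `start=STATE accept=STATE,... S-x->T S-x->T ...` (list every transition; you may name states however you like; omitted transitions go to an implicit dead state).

Run two small machines in parallel and take their product. One (5 states) tracks whether the input so far still matches the prefix `bbb`; the other (5 states) tracks whether and how much of `baab` has been seen. Each combined state is a pair, one component from each; accept when both components accept.
13 states suffice.
          a    b  
>  S0     S1   S2 
   S1     S1   S3 
   S2     S4   S5 
   S3     S4   S3 
   S4     S6   S3 
   S5     S4   S7 
   S6     S1   S8 
   S7     S9   S7 
   S8     S8   S8 
   S9    S10   S7 
   S10   S11  S12 
   S11   S11   S7 
 * S12   S12  S12 
(> = start, * = accepting)

start=S0 accept=S12 S0-a->S1 S0-b->S2 S1-a->S1 S1-b->S3 S2-a->S4 S2-b->S5 S3-a->S4 S3-b->S3 S4-a->S6 S4-b->S3 S5-a->S4 S5-b->S7 S6-a->S1 S6-b->S8 S7-a->S9 S7-b->S7 S8-a->S8 S8-b->S8 S9-a->S10 S9-b->S7 S10-a->S11 S10-b->S12 S11-a->S11 S11-b->S7 S12-a->S12 S12-b->S12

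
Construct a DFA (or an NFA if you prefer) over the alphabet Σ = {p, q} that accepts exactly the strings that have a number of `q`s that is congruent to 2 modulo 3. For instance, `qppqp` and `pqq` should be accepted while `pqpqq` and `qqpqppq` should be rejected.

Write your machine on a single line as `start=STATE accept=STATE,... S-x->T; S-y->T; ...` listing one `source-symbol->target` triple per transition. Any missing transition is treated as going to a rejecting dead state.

The only thing that matters is how many `q`s have appeared, reduced mod 3. Use one state per residue: S0 for 0, …, S2 for 2. Reading `q` moves to the next residue; anything else stays put. S2 is accepting.
With 3 states:
        p   q  
>  S0   S0  S1 
   S1   S1  S2 
 * S2   S2  S0 
(> = start, * = accepting)

start=S0; accept=S2; S0-p->S0; S0-q->S1; S1-p->S1; S1-q->S2; S2-p->S2; S2-q->S0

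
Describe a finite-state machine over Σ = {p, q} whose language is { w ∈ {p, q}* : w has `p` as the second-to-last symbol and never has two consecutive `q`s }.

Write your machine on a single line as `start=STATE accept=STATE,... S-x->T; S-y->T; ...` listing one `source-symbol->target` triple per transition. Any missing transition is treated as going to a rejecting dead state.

Handle the two conditions separately and then intersect. One (7 states) tracks the last 2 symbols read; the other (3 states) tracks partial matches of the forbidden pattern `qq`. Each combined state is a pair, one component from each; accept when both components accept. After merging equivalent states the machine shrinks.
A 6-state machine:
       p  q 
>  A   B  C 
   B   D  E 
   C   B  F 
 * D   D  E 
 * E   B  F 
   F   F  F 
(> = start, * = accepting)

start=A; accept=D,E; A-p->B; A-q->C; B-p->D; B-q->E; C-p->B; C-q->F; D-p->D; D-q->E; E-p->B; E-q->F; F-p->F; F-q->F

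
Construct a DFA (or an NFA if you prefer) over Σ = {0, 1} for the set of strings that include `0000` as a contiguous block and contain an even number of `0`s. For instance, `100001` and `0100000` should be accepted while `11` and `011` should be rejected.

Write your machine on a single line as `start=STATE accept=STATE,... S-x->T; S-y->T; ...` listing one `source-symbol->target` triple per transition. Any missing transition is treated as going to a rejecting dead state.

Run two small machines in parallel and take their product. The first has 5 states tracking whether and how much of `0000` has been seen; the second has 2 states tracking the count of `0`s modulo 2. A product state is a pair (one from each), accepting exactly when both do.
A 10-state machine:
        0   1  
>  s0   s1  s0 
   s1   s2  s3 
   s2   s4  s0 
   s3   s5  s3 
   s4   s6  s3 
   s5   s7  s0 
 * s6   s8  s6 
   s7   s9  s3 
   s8   s6  s8 
   s9   s8  s0 
(> = start, * = accepting)

start=s0; accept=s6; s0-0->s1; s0-1->s0; s1-0->s2; s1-1->s3; s2-0->s4; s2-1->s0; s3-0->s5; s3-1->s3; s4-0->s6; s4-1->s3; s5-0->s7; s5-1->s0; s6-0->s8; s6-1->s6; s7-0->s9; s7-1->s3; s8-0->s6; s8-1->s8; s9-0->s8; s9-1->s0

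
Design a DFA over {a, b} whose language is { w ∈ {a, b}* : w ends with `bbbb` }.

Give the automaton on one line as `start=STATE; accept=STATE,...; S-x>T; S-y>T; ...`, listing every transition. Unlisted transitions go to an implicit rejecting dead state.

start=s0; accept=s4; s0-a>s0; s0-b>s1; s1-a>s0; s1-b>s2; s2-a>s0; s2-b>s3; s3-a>s0; s3-b>s4; s4-a>s0; s4-b>s4

Remember how much of `bbbb` the current input suffix matches. State s0 means no match yet; s1 means the last symbol is `b`; s2 means the last 2 symbols are `bb`; s3 means the last 3 symbols are `bbb`; s4 means the last 4 symbols are `bbbb`. Only s4 accepts. On a mismatch, fall back to the longest proper suffix that is still a prefix of `bbbb`.
        a   b  
>  s0   s0  s1 
   s1   s0  s2 
   s2   s0  s3 
   s3   s0  s4 
 * s4   s0  s4 
(> = start, * = accepting)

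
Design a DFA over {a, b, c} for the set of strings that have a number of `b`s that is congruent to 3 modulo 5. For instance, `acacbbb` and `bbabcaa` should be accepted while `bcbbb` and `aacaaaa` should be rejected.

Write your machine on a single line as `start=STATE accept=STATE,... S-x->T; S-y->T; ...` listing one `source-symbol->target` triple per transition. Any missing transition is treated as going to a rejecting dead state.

start=q0; accept=q3; q0-a->q0; q0-b->q1; q0-c->q0; q1-a->q1; q1-b->q2; q1-c->q1; q2-a->q2; q2-b->q3; q2-c->q2; q3-a->q3; q3-b->q4; q3-c->q3; q4-a->q4; q4-b->q0; q4-c->q4

The only thing that matters is how many `b`s have appeared, reduced mod 5. Use one state per residue: q0 for 0, …, q4 for 4. Reading `b` moves to the next residue; anything else stays put. q3 is accepting.
With 5 states:
        a   b   c  
>  q0   q0  q1  q0 
   q1   q1  q2  q1 
   q2   q2  q3  q2 
 * q3   q3  q4  q3 
   q4   q4  q0  q4 
(> = start, * = accepting)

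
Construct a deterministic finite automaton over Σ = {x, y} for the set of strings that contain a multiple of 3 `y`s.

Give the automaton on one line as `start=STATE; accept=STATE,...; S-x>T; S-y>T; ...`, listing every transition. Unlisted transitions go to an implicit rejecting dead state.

start=q0; accept=q0; q0-x>q0; q0-y>q1; q1-x>q1; q1-y>q2; q2-x>q2; q2-y>q0

Keep the running count of `y`s modulo 3: each `y` advances along the cycle q0 → q1 → q2 → q0 while other symbols loop. Accept at q0.
A 3-state machine:
        x   y  
>* q0   q0  q1 
   q1   q1  q2 
   q2   q2  q0 
(> = start, * = accepting)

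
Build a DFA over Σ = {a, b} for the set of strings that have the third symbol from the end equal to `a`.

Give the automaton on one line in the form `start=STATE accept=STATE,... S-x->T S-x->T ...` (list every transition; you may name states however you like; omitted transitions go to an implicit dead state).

Because acceptance depends on a position counted from the end, the machine has to buffer the most recent 3 symbols. Make each state the string of the last up-to-3 symbols read; on input `x` shift the window left and append `x`. Accept when the buffered window has length 3 and begins with `a`.
With 15 states:
          a    b  
>  S0     S1   S2 
   S1     S3   S4 
   S2     S5   S6 
   S3     S7   S8 
   S4     S9  S10 
   S5    S11  S12 
   S6    S13  S14 
 * S7     S7   S8 
 * S8     S9  S10 
 * S9    S11  S12 
 * S10   S13  S14 
   S11    S7   S8 
   S12    S9  S10 
   S13   S11  S12 
   S14   S13  S14 
(> = start, * = accepting)

start=S0 accept=S7,S8,S9,S10 S0-a->S1 S0-b->S2 S1-a->S3 S1-b->S4 S2-a->S5 S2-b->S6 S3-a->S7 S3-b->S8 S4-a->S9 S4-b->S10 S5-a->S11 S5-b->S12 S6-a->S13 S6-b->S14 S7-a->S7 S7-b->S8 S8-a->S9 S8-b->S10 S9-a->S11 S9-b->S12 S10-a->S13 S10-b->S14 S11-a->S7 S11-b->S8 S12-a->S9 S12-b->S10 S13-a->S11 S13-b->S12 S14-a->S13 S14-b->S14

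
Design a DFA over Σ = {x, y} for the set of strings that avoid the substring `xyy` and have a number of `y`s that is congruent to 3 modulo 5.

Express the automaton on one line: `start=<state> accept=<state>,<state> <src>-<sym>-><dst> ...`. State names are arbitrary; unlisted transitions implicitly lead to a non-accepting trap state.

Run two small machines in parallel and take their product. One (4 states) tracks partial matches of the forbidden pattern `xyy`; the other (5 states) tracks the count of `y`s modulo 5. Each combined state is a pair, one component from each; accept when both components accept. Equivalent product states are then merged.
       x  y 
>  A   B  C 
   B   B  D 
   C   E  F 
   D   E  G 
   E   E  H 
   F   I  J 
   G   G  G 
   H   I  G 
   I   I  K 
 * J   L  M 
 * K   L  G 
 * L   L  N 
   M   O  A 
   N   O  G 
   O   O  P 
   P   B  G 
(> = start, * = accepting)

start=A accept=J,K,L A-x->B A-y->C B-x->B B-y->D C-x->E C-y->F D-x->E D-y->G E-x->E E-y->H F-x->I F-y->J G-x->G G-y->G H-x->I H-y->G I-x->I I-y->K J-x->L J-y->M K-x->L K-y->G L-x->L L-y->N M-x->O M-y->A N-x->O N-y->G O-x->O O-y->P P-x->B P-y->G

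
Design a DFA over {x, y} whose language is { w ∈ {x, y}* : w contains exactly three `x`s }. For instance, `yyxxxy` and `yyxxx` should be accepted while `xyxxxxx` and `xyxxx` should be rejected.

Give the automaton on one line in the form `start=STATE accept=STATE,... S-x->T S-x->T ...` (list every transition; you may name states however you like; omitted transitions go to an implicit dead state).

start=A accept=D A-x->B A-y->A B-x->C B-y->B C-x->D C-y->C D-x->E D-y->D E-x->E E-y->E

Count `x`s, saturating at 4: states A through D mean 0 through 3 `x`s seen; E means more than 3. Each `x` increments (capped at E); other symbols loop. Accept from {D}.
With 5 states:
       x  y 
>  A   B  A 
   B   C  B 
   C   D  C 
 * D   E  D 
   E   E  E 
(> = start, * = accepting)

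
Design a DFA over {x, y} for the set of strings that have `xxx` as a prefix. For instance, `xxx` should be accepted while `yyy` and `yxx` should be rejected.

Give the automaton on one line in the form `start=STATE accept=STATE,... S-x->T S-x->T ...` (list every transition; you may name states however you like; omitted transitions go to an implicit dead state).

start=A accept=D A-x->B A-y->E B-x->C B-y->E C-x->D C-y->E D-x->D D-y->D E-x->E E-y->E

Walk along `xxx` while the input agrees: from A take `x` to B, and so on. Any deviation drops to the rejecting sink E. Once D is reached the prefix is confirmed and every continuation is accepted.
A 5-state machine:
       x  y 
>  A   B  E 
   B   C  E 
   C   D  E 
 * D   D  D 
   E   E  E 
(> = start, * = accepting)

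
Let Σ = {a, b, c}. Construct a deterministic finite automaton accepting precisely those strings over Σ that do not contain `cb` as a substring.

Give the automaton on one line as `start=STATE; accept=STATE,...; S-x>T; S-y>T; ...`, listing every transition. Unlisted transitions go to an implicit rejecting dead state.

start=q0; accept=q0,q1; q0-a>q0; q0-b>q0; q0-c>q1; q1-a>q0; q1-b>q2; q1-c>q1; q2-a>q2; q2-b>q2; q2-c>q2

This is the complement of 'contains `cb`'. Use the same substring-matching states — q0 through q2 holding how much of `cb` has just been matched — but flip the accepting set: everything except the trap q2 accepts.
        a   b   c  
>* q0   q0  q0  q1 
 * q1   q0  q2  q1 
   q2   q2  q2  q2 
(> = start, * = accepting)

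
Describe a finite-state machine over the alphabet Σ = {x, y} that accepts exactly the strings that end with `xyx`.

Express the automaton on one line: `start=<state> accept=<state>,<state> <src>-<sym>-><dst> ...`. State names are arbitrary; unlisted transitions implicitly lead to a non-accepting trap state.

start=s0 accept=s3 s0-x->s1 s0-y->s0 s1-x->s1 s1-y->s2 s2-x->s3 s2-y->s0 s3-x->s1 s3-y->s2

Remember how much of `xyx` the current input suffix matches. State s0 means no match yet; s1 means the last symbol is `x`; s2 means the last 2 symbols are `xy`; s3 means the last 3 symbols are `xyx`. Only s3 accepts. On a mismatch, fall back to the longest proper suffix that is still a prefix of `xyx`.
A 4-state machine:
        x   y  
>  s0   s1  s0 
   s1   s1  s2 
   s2   s3  s0 
 * s3   s1  s2 
(> = start, * = accepting)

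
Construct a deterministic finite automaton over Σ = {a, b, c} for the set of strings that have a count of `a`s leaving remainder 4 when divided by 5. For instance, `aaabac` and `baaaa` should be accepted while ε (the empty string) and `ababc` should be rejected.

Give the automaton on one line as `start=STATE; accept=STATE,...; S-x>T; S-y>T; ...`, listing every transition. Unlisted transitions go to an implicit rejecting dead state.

start=q0; accept=q4; q0-a>q1; q0-b>q0; q0-c>q0; q1-a>q2; q1-b>q1; q1-c>q1; q2-a>q3; q2-b>q2; q2-c>q2; q3-a>q4; q3-b>q3; q3-c>q3; q4-a>q0; q4-b>q4; q4-c>q4

Keep the running count of `a`s modulo 5: each `a` advances along the cycle q0 → q1 → q2 → q3 → q4 → q0 while other symbols loop. Accept at q4.
5 states suffice.
        a   b   c  
>  q0   q1  q0  q0 
   q1   q2  q1  q1 
   q2   q3  q2  q2 
   q3   q4  q3  q3 
 * q4   q0  q4  q4 
(> = start, * = accepting)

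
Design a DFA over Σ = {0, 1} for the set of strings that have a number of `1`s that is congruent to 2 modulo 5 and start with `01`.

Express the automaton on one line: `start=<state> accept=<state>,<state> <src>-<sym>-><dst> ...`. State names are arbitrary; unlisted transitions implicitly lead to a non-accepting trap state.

start=s0 accept=s6 s0-0->s1 s0-1->s2 s1-0->s3 s1-1->s4 s2-0->s2 s2-1->s5 s3-0->s3 s3-1->s2 s4-0->s4 s4-1->s6 s5-0->s5 s5-1->s7 s6-0->s6 s6-1->s8 s7-0->s7 s7-1->s9 s8-0->s8 s8-1->s10 s9-0->s9 s9-1->s3 s10-0->s10 s10-1->s11 s11-0->s11 s11-1->s4

Run two small machines in parallel and take their product. One (5 states) tracks the count of `1`s modulo 5; the other (4 states) tracks whether the input so far still matches the prefix `01`. Each combined state is a pair, one component from each; accept when both components accept.
With 12 states:
          0    1  
>  s0     s1   s2 
   s1     s3   s4 
   s2     s2   s5 
   s3     s3   s2 
   s4     s4   s6 
   s5     s5   s7 
 * s6     s6   s8 
   s7     s7   s9 
   s8     s8  s10 
   s9     s9   s3 
   s10   s10  s11 
   s11   s11   s4 
(> = start, * = accepting)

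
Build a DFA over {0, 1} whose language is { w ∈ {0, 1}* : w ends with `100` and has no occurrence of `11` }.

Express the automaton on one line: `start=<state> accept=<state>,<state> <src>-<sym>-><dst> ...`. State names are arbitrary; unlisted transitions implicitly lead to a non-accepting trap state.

start=S0 accept=S4 S0-0->S0 S0-1->S1 S1-0->S2 S1-1->S3 S2-0->S4 S2-1->S1 S3-0->S3 S3-1->S3 S4-0->S0 S4-1->S1

Run two small machines in parallel and take their product. The first has 4 states tracking how much of the suffix `100` has currently been matched; the second has 3 states tracking partial matches of the forbidden pattern `11`. A product state is a pair (one from each), accepting exactly when both do. Minimizing collapses redundant product states.
A 5-state machine:
        0   1  
>  S0   S0  S1 
   S1   S2  S3 
   S2   S4  S1 
   S3   S3  S3 
 * S4   S0  S1 
(> = start, * = accepting)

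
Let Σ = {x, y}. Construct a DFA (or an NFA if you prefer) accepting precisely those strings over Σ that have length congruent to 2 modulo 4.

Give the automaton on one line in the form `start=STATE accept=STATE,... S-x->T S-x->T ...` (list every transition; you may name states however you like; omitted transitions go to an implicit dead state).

Only the length mod 4 matters, so use a 4-cycle: from any state, every input symbol moves to the next state, wrapping S3 back to S0. Mark S2 accepting.
4 states suffice.
        x   y  
>  S0   S1  S1 
   S1   S2  S2 
 * S2   S3  S3 
   S3   S0  S0 
(> = start, * = accepting)

start=S0 accept=S2 S0-x->S1 S0-y->S1 S1-x->S2 S1-y->S2 S2-x->S3 S2-y->S3 S3-x->S0 S3-y->S0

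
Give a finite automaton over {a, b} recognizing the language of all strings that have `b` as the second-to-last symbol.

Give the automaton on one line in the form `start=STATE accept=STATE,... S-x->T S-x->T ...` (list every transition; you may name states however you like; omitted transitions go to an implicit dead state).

start=S0 accept=S5,S6 S0-a->S1 S0-b->S2 S1-a->S3 S1-b->S4 S2-a->S5 S2-b->S6 S3-a->S3 S3-b->S4 S4-a->S5 S4-b->S6 S5-a->S3 S5-b->S4 S6-a->S5 S6-b->S6

Because acceptance depends on a position counted from the end, the machine has to buffer the most recent 2 symbols. Make each state the string of the last up-to-2 symbols read; on input `x` shift the window left and append `x`. Accept when the buffered window has length 2 and begins with `b`.
With 7 states:
        a   b  
>  S0   S1  S2 
   S1   S3  S4 
   S2   S5  S6 
   S3   S3  S4 
   S4   S5  S6 
 * S5   S3  S4 
 * S6   S5  S6 
(> = start, * = accepting)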